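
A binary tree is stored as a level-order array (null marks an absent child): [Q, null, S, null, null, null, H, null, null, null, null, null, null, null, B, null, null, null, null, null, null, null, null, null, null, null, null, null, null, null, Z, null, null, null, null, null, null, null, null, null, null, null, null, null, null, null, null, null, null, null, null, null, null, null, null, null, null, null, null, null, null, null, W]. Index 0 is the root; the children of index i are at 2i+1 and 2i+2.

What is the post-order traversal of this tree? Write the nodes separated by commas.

W, Z, B, H, S, Q

Post-order visits the left subtree, then the right subtree, then the node.
At Q: no left child.
At Q: go right to S.
  At S: no left child.
  At S: go right to H.
    At H: no left child.
    At H: go right to B.
      At B: no left child.
      At B: go right to Z.
        At Z: no left child.
        At Z: go right to W.
          W is a leaf — visit W.
        Visit Z.
      Visit B.
    Visit H.
  Visit S.
Visit Q.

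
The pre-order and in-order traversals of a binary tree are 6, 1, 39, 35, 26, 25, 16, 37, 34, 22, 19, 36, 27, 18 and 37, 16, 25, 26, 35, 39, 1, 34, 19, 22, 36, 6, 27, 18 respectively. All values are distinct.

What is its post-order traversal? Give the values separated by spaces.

The first element of pre-order is the root; it splits in-order into left and right subtrees.
Root 6: left subtree has 11 nodes {37, 16, 25, 26, 35, 39, 1, 34, 19, 22, 36}, right has 2 {27, 18}.
  Root 1: left subtree has 6 nodes {37, 16, 25, 26, 35, 39}, right has 4 {34, 19, 22, 36}.
    Root 39: left subtree has 5 nodes {37, 16, 25, 26, 35}, right has 0 { }.
      Root 35: left subtree has 4 nodes {37, 16, 25, 26}, right has 0 { }.
        Root 26: left subtree has 3 nodes {37, 16, 25}, right has 0 { }.
          Root 25: left subtree has 2 nodes {37, 16}, right has 0 { }.
            Root 16: left subtree has 1 node {37}, right has 0 { }.
    Root 34: left subtree has 0 nodes { }, right has 3 {19, 22, 36}.
      Root 22: left subtree has 1 node {19}, right has 1 {36}.
  Root 27: left subtree has 0 nodes { }, right has 1 {18}.

37 16 25 26 35 39 19 36 22 34 1 18 27 6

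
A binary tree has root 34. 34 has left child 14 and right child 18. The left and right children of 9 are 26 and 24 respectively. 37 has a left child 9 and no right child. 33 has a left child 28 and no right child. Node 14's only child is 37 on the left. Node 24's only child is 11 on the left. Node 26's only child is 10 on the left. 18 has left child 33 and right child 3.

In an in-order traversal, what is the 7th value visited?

14

In-order visits the left subtree, then the node, then the right subtree.
At 34: go left to 14.
  At 14: go left to 37.
    At 37: go left to 9.
      At 9: go left to 26.
        At 26: go left to 10.
          10 is a leaf — visit 10.
        Visit 26.
        At 26: no right child.
      Visit 9.
      At 9: go right to 24.
        At 24: go left to 11.
          11 is a leaf — visit 11.
        Visit 24.
        At 24: no right child.
    Visit 37.
    At 37: no right child.
  Visit 14.
  At 14: no right child.
Visit 34.
At 34: go right to 18.
  At 18: go left to 33.
    At 33: go left to 28.
      28 is a leaf — visit 28.
    Visit 33.
    At 33: no right child.
  Visit 18.
  At 18: go right to 3.
    3 is a leaf — visit 3.
Full in-order sequence: 10, 26, 9, 11, 24, 37, 14, 34, 28, 33, 18, 3.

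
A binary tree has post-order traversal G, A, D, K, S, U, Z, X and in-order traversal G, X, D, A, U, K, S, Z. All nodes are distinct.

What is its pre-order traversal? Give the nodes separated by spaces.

X G Z U D A S K

The last element of post-order is the root; it splits in-order into left and right subtrees.
Root X: left subtree has 1 node {G}, right has 6 {D, A, U, K, S, Z}.
  Root Z: left subtree has 5 nodes {D, A, U, K, S}, right has 0 { }.
    Root U: left subtree has 2 nodes {D, A}, right has 2 {K, S}.
      Root D: left subtree has 0 nodes { }, right has 1 {A}.
      Root S: left subtree has 1 node {K}, right has 0 { }.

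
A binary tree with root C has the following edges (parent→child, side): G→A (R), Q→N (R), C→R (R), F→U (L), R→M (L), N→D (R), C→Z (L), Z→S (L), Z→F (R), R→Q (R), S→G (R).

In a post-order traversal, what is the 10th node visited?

Post-order visits the left subtree, then the right subtree, then the node.
At C: go left to Z.
  At Z: go left to S.
    At S: no left child.
    At S: go right to G.
      At G: no left child.
      At G: go right to A.
        A is a leaf — visit A.
      Visit G.
    Visit S.
  At Z: go right to F.
    At F: go left to U.
      U is a leaf — visit U.
    At F: no right child.
    Visit F.
  Visit Z.
At C: go right to R.
  At R: go left to M.
    M is a leaf — visit M.
  At R: go right to Q.
    At Q: no left child.
    At Q: go right to N.
      At N: no left child.
      At N: go right to D.
        D is a leaf — visit D.
      Visit N.
    Visit Q.
  Visit R.
Visit C.
Full post-order sequence: A, G, S, U, F, Z, M, D, N, Q, R, C.

Q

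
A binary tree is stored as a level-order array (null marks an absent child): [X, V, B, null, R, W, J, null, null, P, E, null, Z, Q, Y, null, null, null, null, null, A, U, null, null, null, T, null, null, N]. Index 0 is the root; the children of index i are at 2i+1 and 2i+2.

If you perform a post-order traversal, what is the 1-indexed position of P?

Post-order visits the left subtree, then the right subtree, then the node.
At X: go left to V.
  At V: no left child.
  At V: go right to R.
    At R: go left to P.
      At P: no left child.
      At P: go right to A.
        A is a leaf — visit A.
      Visit P.
    At R: go right to E.
      At E: go left to U.
        U is a leaf — visit U.
      At E: no right child.
      Visit E.
    Visit R.
  Visit V.
At X: go right to B.
  At B: go left to W.
    At W: no left child.
    At W: go right to Z.
      At Z: go left to T.
        T is a leaf — visit T.
      At Z: no right child.
      Visit Z.
    Visit W.
  At B: go right to J.
    At J: go left to Q.
      At Q: no left child.
      At Q: go right to N.
        N is a leaf — visit N.
      Visit Q.
    At J: go right to Y.
      Y is a leaf — visit Y.
    Visit J.
  Visit B.
Visit X.
Full post-order sequence: A, P, U, E, R, V, T, Z, W, N, Q, Y, J, B, X.

2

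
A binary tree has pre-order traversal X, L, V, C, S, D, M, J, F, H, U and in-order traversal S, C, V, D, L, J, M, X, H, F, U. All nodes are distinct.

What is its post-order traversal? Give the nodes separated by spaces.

S C D V J M L H U F X

The first element of pre-order is the root; it splits in-order into left and right subtrees.
Root X: left subtree has 7 nodes {S, C, V, D, L, J, M}, right has 3 {H, F, U}.
  Root L: left subtree has 4 nodes {S, C, V, D}, right has 2 {J, M}.
    Root V: left subtree has 2 nodes {S, C}, right has 1 {D}.
      Root C: left subtree has 1 node {S}, right has 0 { }.
    Root M: left subtree has 1 node {J}, right has 0 { }.
  Root F: left subtree has 1 node {H}, right has 1 {U}.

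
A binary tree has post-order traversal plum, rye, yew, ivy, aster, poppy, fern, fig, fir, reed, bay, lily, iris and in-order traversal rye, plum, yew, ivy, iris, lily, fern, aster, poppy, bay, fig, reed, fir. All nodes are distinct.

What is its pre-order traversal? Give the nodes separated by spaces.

iris ivy yew rye plum lily bay fern poppy aster reed fig fir

The last element of post-order is the root; it splits in-order into left and right subtrees.
Root iris: left subtree has 4 nodes {rye, plum, yew, ivy}, right has 8 {lily, fern, aster, poppy, bay, fig, reed, fir}.
  Root ivy: left subtree has 3 nodes {rye, plum, yew}, right has 0 { }.
    Root yew: left subtree has 2 nodes {rye, plum}, right has 0 { }.
      Root rye: left subtree has 0 nodes { }, right has 1 {plum}.
  Root lily: left subtree has 0 nodes { }, right has 7 {fern, aster, poppy, bay, fig, reed, fir}.
    Root bay: left subtree has 3 nodes {fern, aster, poppy}, right has 3 {fig, reed, fir}.
      Root fern: left subtree has 0 nodes { }, right has 2 {aster, poppy}.
        Root poppy: left subtree has 1 node {aster}, right has 0 { }.
      Root reed: left subtree has 1 node {fig}, right has 1 {fir}.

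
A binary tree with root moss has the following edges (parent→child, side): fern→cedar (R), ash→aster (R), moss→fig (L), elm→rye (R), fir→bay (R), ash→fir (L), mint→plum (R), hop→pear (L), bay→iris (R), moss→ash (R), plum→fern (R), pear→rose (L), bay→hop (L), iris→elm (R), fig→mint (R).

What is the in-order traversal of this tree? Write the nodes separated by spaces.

fig mint plum fern cedar moss fir rose pear hop bay iris elm rye ash aster

In-order visits the left subtree, then the node, then the right subtree.
At moss: go left to fig.
  At fig: no left child.
  Visit fig.
  At fig: go right to mint.
    At mint: no left child.
    Visit mint.
    At mint: go right to plum.
      At plum: no left child.
      Visit plum.
      At plum: go right to fern.
        At fern: no left child.
        Visit fern.
        At fern: go right to cedar.
          cedar is a leaf — visit cedar.
Visit moss.
At moss: go right to ash.
  At ash: go left to fir.
    At fir: no left child.
    Visit fir.
    At fir: go right to bay.
      At bay: go left to hop.
        At hop: go left to pear.
          At pear: go left to rose.
            rose is a leaf — visit rose.
          Visit pear.
          At pear: no right child.
        Visit hop.
        At hop: no right child.
      Visit bay.
      At bay: go right to iris.
        At iris: no left child.
        Visit iris.
        At iris: go right to elm.
          At elm: no left child.
          Visit elm.
          At elm: go right to rye.
            rye is a leaf — visit rye.
  Visit ash.
  At ash: go right to aster.
    aster is a leaf — visit aster.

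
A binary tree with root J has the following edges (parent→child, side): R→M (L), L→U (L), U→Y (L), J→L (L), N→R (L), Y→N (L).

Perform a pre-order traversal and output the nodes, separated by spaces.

Pre-order visits the node, then its left subtree, then its right subtree.
Visit J.
At J: go left to L.
  Visit L.
  At L: go left to U.
    Visit U.
    At U: go left to Y.
      Visit Y.
      At Y: go left to N.
        Visit N.
        At N: go left to R.
          Visit R.
          At R: go left to M.
            M is a leaf — visit M.
          At R: no right child.
        At N: no right child.
      At Y: no right child.
    At U: no right child.
  At L: no right child.
At J: no right child.

J L U Y N R M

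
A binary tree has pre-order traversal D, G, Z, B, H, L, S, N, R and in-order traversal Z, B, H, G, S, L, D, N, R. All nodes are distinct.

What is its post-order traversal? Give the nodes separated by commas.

H, B, Z, S, L, G, R, N, D

The first element of pre-order is the root; it splits in-order into left and right subtrees.
Root D: left subtree has 6 nodes {Z, B, H, G, S, L}, right has 2 {N, R}.
  Root G: left subtree has 3 nodes {Z, B, H}, right has 2 {S, L}.
    Root Z: left subtree has 0 nodes { }, right has 2 {B, H}.
      Root B: left subtree has 0 nodes { }, right has 1 {H}.
    Root L: left subtree has 1 node {S}, right has 0 { }.
  Root N: left subtree has 0 nodes { }, right has 1 {R}.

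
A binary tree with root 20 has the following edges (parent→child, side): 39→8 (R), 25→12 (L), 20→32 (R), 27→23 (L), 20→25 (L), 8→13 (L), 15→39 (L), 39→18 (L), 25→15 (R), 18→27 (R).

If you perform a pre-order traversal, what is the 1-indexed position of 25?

2

Pre-order visits the node, then its left subtree, then its right subtree.
Visit 20.
At 20: go left to 25.
  Visit 25.
  At 25: go left to 12.
    12 is a leaf — visit 12.
  At 25: go right to 15.
    Visit 15.
    At 15: go left to 39.
      Visit 39.
      At 39: go left to 18.
        Visit 18.
        At 18: no left child.
        At 18: go right to 27.
          Visit 27.
          At 27: go left to 23.
            23 is a leaf — visit 23.
          At 27: no right child.
      At 39: go right to 8.
        Visit 8.
        At 8: go left to 13.
          13 is a leaf — visit 13.
        At 8: no right child.
    At 15: no right child.
At 20: go right to 32.
  32 is a leaf — visit 32.
Full pre-order sequence: 20, 25, 12, 15, 39, 18, 27, 23, 8, 13, 32.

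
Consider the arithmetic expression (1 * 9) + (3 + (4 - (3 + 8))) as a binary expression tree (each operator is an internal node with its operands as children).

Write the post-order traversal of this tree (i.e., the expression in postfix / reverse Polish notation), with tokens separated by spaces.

1 9 * 3 4 3 8 + - + +

Post-order on an expression tree gives postfix notation: for each operator, emit left operand, right operand, then the operator.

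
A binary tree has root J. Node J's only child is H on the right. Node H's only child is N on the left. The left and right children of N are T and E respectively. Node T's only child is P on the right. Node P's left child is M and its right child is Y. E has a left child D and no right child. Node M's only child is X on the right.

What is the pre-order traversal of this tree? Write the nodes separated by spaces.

J H N T P M X Y E D

Pre-order visits the node, then its left subtree, then its right subtree.
Visit J.
At J: no left child.
At J: go right to H.
  Visit H.
  At H: go left to N.
    Visit N.
    At N: go left to T.
      Visit T.
      At T: no left child.
      At T: go right to P.
        Visit P.
        At P: go left to M.
          Visit M.
          At M: no left child.
          At M: go right to X.
            X is a leaf — visit X.
        At P: go right to Y.
          Y is a leaf — visit Y.
    At N: go right to E.
      Visit E.
      At E: go left to D.
        D is a leaf — visit D.
      At E: no right child.
  At H: no right child.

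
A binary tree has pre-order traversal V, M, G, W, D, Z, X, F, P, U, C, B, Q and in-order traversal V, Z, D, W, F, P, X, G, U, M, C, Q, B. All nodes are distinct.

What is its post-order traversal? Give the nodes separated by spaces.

The first element of pre-order is the root; it splits in-order into left and right subtrees.
Root V: left subtree has 0 nodes { }, right has 12 {Z, D, W, F, P, X, G, U, M, C, Q, B}.
  Root M: left subtree has 8 nodes {Z, D, W, F, P, X, G, U}, right has 3 {C, Q, B}.
    Root G: left subtree has 6 nodes {Z, D, W, F, P, X}, right has 1 {U}.
      Root W: left subtree has 2 nodes {Z, D}, right has 3 {F, P, X}.
        Root D: left subtree has 1 node {Z}, right has 0 { }.
        Root X: left subtree has 2 nodes {F, P}, right has 0 { }.
          Root F: left subtree has 0 nodes { }, right has 1 {P}.
    Root C: left subtree has 0 nodes { }, right has 2 {Q, B}.
      Root B: left subtree has 1 node {Q}, right has 0 { }.

Z D P F X W U G Q B C M V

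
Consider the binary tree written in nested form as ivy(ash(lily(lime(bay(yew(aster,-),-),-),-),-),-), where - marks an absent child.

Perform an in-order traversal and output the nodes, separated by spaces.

In-order visits the left subtree, then the node, then the right subtree.
At ivy: go left to ash.
  At ash: go left to lily.
    At lily: go left to lime.
      At lime: go left to bay.
        At bay: go left to yew.
          At yew: go left to aster.
            aster is a leaf — visit aster.
          Visit yew.
          At yew: no right child.
        Visit bay.
        At bay: no right child.
      Visit lime.
      At lime: no right child.
    Visit lily.
    At lily: no right child.
  Visit ash.
  At ash: no right child.
Visit ivy.
At ivy: no right child.

aster yew bay lime lily ash ivy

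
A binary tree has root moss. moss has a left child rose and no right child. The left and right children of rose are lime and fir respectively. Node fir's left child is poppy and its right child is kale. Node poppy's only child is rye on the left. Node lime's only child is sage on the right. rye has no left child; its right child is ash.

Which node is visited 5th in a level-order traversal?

Level-order visits nodes level by level from the root, left to right within each level.
Level 0: moss
Level 1: rose
Level 2: lime, fir
Level 3: sage, poppy, kale
Level 4: rye
Level 5: ash
Full level-order sequence: moss, rose, lime, fir, sage, poppy, kale, rye, ash.

sage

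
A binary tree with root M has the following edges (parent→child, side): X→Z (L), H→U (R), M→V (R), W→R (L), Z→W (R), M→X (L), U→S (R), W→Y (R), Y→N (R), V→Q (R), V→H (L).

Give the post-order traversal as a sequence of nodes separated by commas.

Post-order visits the left subtree, then the right subtree, then the node.
At M: go left to X.
  At X: go left to Z.
    At Z: no left child.
    At Z: go right to W.
      At W: go left to R.
        R is a leaf — visit R.
      At W: go right to Y.
        At Y: no left child.
        At Y: go right to N.
          N is a leaf — visit N.
        Visit Y.
      Visit W.
    Visit Z.
  At X: no right child.
  Visit X.
At M: go right to V.
  At V: go left to H.
    At H: no left child.
    At H: go right to U.
      At U: no left child.
      At U: go right to S.
        S is a leaf — visit S.
      Visit U.
    Visit H.
  At V: go right to Q.
    Q is a leaf — visit Q.
  Visit V.
Visit M.

R, N, Y, W, Z, X, S, U, H, Q, V, M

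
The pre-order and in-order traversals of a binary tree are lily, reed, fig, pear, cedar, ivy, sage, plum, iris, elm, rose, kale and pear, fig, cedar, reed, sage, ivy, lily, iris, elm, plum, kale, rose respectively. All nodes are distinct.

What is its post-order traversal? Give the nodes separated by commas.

The first element of pre-order is the root; it splits in-order into left and right subtrees.
Root lily: left subtree has 6 nodes {pear, fig, cedar, reed, sage, ivy}, right has 5 {iris, elm, plum, kale, rose}.
  Root reed: left subtree has 3 nodes {pear, fig, cedar}, right has 2 {sage, ivy}.
    Root fig: left subtree has 1 node {pear}, right has 1 {cedar}.
    Root ivy: left subtree has 1 node {sage}, right has 0 { }.
  Root plum: left subtree has 2 nodes {iris, elm}, right has 2 {kale, rose}.
    Root iris: left subtree has 0 nodes { }, right has 1 {elm}.
    Root rose: left subtree has 1 node {kale}, right has 0 { }.

pear, cedar, fig, sage, ivy, reed, elm, iris, kale, rose, plum, lily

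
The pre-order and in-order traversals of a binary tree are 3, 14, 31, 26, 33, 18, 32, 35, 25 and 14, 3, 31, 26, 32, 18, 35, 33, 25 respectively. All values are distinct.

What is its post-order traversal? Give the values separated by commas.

The first element of pre-order is the root; it splits in-order into left and right subtrees.
Root 3: left subtree has 1 node {14}, right has 7 {31, 26, 32, 18, 35, 33, 25}.
  Root 31: left subtree has 0 nodes { }, right has 6 {26, 32, 18, 35, 33, 25}.
    Root 26: left subtree has 0 nodes { }, right has 5 {32, 18, 35, 33, 25}.
      Root 33: left subtree has 3 nodes {32, 18, 35}, right has 1 {25}.
        Root 18: left subtree has 1 node {32}, right has 1 {35}.

14, 32, 35, 18, 25, 33, 26, 31, 3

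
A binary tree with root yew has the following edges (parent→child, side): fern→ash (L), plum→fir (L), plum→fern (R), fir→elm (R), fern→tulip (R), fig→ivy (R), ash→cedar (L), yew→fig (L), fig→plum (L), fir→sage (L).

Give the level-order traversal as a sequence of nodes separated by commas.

Level-order visits nodes level by level from the root, left to right within each level.
Level 0: yew
Level 1: fig
Level 2: plum, ivy
Level 3: fir, fern
Level 4: sage, elm, ash, tulip
Level 5: cedar

yew, fig, plum, ivy, fir, fern, sage, elm, ash, tulip, cedar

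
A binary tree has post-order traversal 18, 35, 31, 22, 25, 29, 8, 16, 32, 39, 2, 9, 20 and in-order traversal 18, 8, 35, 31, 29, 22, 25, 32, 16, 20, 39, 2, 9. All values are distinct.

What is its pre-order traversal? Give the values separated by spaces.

20 32 8 18 29 31 35 25 22 16 9 2 39

The last element of post-order is the root; it splits in-order into left and right subtrees.
Root 20: left subtree has 9 nodes {18, 8, 35, 31, 29, 22, 25, 32, 16}, right has 3 {39, 2, 9}.
  Root 32: left subtree has 7 nodes {18, 8, 35, 31, 29, 22, 25}, right has 1 {16}.
    Root 8: left subtree has 1 node {18}, right has 5 {35, 31, 29, 22, 25}.
      Root 29: left subtree has 2 nodes {35, 31}, right has 2 {22, 25}.
        Root 31: left subtree has 1 node {35}, right has 0 { }.
        Root 25: left subtree has 1 node {22}, right has 0 { }.
  Root 9: left subtree has 2 nodes {39, 2}, right has 0 { }.
    Root 2: left subtree has 1 node {39}, right has 0 { }.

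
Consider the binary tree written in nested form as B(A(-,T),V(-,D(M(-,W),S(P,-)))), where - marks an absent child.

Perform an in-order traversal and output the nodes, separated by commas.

A, T, B, V, M, W, D, P, S

In-order visits the left subtree, then the node, then the right subtree.
At B: go left to A.
  At A: no left child.
  Visit A.
  At A: go right to T.
    T is a leaf — visit T.
Visit B.
At B: go right to V.
  At V: no left child.
  Visit V.
  At V: go right to D.
    At D: go left to M.
      At M: no left child.
      Visit M.
      At M: go right to W.
        W is a leaf — visit W.
    Visit D.
    At D: go right to S.
      At S: go left to P.
        P is a leaf — visit P.
      Visit S.
      At S: no right child.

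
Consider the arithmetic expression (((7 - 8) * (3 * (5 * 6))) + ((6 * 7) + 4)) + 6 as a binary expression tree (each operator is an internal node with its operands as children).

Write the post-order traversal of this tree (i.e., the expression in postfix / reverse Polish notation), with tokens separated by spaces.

7 8 - 3 5 6 * * * 6 7 * 4 + + 6 +

Post-order on an expression tree gives postfix notation: for each operator, emit left operand, right operand, then the operator.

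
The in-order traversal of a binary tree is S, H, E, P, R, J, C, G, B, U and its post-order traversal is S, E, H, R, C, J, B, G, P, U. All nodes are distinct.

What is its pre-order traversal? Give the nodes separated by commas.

U, P, H, S, E, G, J, R, C, B

The last element of post-order is the root; it splits in-order into left and right subtrees.
Root U: left subtree has 9 nodes {S, H, E, P, R, J, C, G, B}, right has 0 { }.
  Root P: left subtree has 3 nodes {S, H, E}, right has 5 {R, J, C, G, B}.
    Root H: left subtree has 1 node {S}, right has 1 {E}.
    Root G: left subtree has 3 nodes {R, J, C}, right has 1 {B}.
      Root J: left subtree has 1 node {R}, right has 1 {C}.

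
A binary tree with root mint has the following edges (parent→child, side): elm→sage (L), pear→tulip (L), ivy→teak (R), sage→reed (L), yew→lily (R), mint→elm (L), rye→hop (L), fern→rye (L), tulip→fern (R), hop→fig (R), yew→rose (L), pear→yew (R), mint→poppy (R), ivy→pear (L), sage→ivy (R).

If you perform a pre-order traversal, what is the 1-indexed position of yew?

Pre-order visits the node, then its left subtree, then its right subtree.
Visit mint.
At mint: go left to elm.
  Visit elm.
  At elm: go left to sage.
    Visit sage.
    At sage: go left to reed.
      reed is a leaf — visit reed.
    At sage: go right to ivy.
      Visit ivy.
      At ivy: go left to pear.
        Visit pear.
        At pear: go left to tulip.
          Visit tulip.
          At tulip: no left child.
          At tulip: go right to fern.
            Visit fern.
            At fern: go left to rye.
              Visit rye.
              At rye: go left to hop.
                Visit hop.
                At hop: no left child.
                At hop: go right to fig.
                  fig is a leaf — visit fig.
              At rye: no right child.
            At fern: no right child.
        At pear: go right to yew.
          Visit yew.
          At yew: go left to rose.
            rose is a leaf — visit rose.
          At yew: go right to lily.
            lily is a leaf — visit lily.
      At ivy: go right to teak.
        teak is a leaf — visit teak.
  At elm: no right child.
At mint: go right to poppy.
  poppy is a leaf — visit poppy.
Full pre-order sequence: mint, elm, sage, reed, ivy, pear, tulip, fern, rye, hop, fig, yew, rose, lily, teak, poppy.

12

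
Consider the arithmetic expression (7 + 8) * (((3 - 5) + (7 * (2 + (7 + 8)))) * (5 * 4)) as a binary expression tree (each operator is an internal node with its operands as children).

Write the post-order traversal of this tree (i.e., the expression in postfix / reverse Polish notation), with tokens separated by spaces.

7 8 + 3 5 - 7 2 7 8 + + * + 5 4 * * *

Post-order on an expression tree gives postfix notation: for each operator, emit left operand, right operand, then the operator.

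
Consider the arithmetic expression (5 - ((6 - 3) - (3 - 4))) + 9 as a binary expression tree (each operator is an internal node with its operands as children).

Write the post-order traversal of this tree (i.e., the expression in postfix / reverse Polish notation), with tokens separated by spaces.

Post-order on an expression tree gives postfix notation: for each operator, emit left operand, right operand, then the operator.

5 6 3 - 3 4 - - - 9 +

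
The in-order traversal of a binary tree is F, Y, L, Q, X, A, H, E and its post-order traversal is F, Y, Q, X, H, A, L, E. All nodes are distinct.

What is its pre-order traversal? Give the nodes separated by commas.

E, L, Y, F, A, X, Q, H

The last element of post-order is the root; it splits in-order into left and right subtrees.
Root E: left subtree has 7 nodes {F, Y, L, Q, X, A, H}, right has 0 { }.
  Root L: left subtree has 2 nodes {F, Y}, right has 4 {Q, X, A, H}.
    Root Y: left subtree has 1 node {F}, right has 0 { }.
    Root A: left subtree has 2 nodes {Q, X}, right has 1 {H}.
      Root X: left subtree has 1 node {Q}, right has 0 { }.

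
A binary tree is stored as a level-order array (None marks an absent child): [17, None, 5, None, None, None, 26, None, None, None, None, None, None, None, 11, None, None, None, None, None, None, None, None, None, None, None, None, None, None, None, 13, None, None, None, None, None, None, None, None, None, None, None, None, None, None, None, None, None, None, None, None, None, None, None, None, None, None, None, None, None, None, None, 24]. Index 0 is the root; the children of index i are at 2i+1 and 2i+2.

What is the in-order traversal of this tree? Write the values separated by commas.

17, 5, 26, 11, 13, 24

In-order visits the left subtree, then the node, then the right subtree.
At 17: no left child.
Visit 17.
At 17: go right to 5.
  At 5: no left child.
  Visit 5.
  At 5: go right to 26.
    At 26: no left child.
    Visit 26.
    At 26: go right to 11.
      At 11: no left child.
      Visit 11.
      At 11: go right to 13.
        At 13: no left child.
        Visit 13.
        At 13: go right to 24.
          24 is a leaf — visit 24.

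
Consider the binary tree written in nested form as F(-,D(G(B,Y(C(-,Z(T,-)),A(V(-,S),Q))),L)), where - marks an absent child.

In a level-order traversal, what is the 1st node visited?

Level-order visits nodes level by level from the root, left to right within each level.
Level 0: F
Level 1: D
Level 2: G, L
Level 3: B, Y
Level 4: C, A
Level 5: Z, V, Q
Level 6: T, S
Full level-order sequence: F, D, G, L, B, Y, C, A, Z, V, Q, T, S.

F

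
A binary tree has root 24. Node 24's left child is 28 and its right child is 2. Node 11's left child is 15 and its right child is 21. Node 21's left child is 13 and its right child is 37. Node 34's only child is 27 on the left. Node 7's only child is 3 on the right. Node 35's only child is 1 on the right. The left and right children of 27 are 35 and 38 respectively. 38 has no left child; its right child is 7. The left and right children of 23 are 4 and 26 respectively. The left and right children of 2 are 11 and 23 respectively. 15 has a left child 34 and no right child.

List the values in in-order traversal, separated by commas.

In-order visits the left subtree, then the node, then the right subtree.
At 24: go left to 28.
  28 is a leaf — visit 28.
Visit 24.
At 24: go right to 2.
  At 2: go left to 11.
    At 11: go left to 15.
      At 15: go left to 34.
        At 34: go left to 27.
          At 27: go left to 35.
            At 35: no left child.
            Visit 35.
            At 35: go right to 1.
              1 is a leaf — visit 1.
          Visit 27.
          At 27: go right to 38.
            At 38: no left child.
            Visit 38.
            At 38: go right to 7.
              At 7: no left child.
              Visit 7.
              At 7: go right to 3.
                3 is a leaf — visit 3.
        Visit 34.
        At 34: no right child.
      Visit 15.
      At 15: no right child.
    Visit 11.
    At 11: go right to 21.
      At 21: go left to 13.
        13 is a leaf — visit 13.
      Visit 21.
      At 21: go right to 37.
        37 is a leaf — visit 37.
  Visit 2.
  At 2: go right to 23.
    At 23: go left to 4.
      4 is a leaf — visit 4.
    Visit 23.
    At 23: go right to 26.
      26 is a leaf — visit 26.

28, 24, 35, 1, 27, 38, 7, 3, 34, 15, 11, 13, 21, 37, 2, 4, 23, 26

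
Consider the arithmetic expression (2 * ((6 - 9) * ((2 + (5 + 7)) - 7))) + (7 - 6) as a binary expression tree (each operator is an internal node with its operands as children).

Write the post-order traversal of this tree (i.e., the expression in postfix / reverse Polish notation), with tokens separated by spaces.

2 6 9 - 2 5 7 + + 7 - * * 7 6 - +

Post-order on an expression tree gives postfix notation: for each operator, emit left operand, right operand, then the operator.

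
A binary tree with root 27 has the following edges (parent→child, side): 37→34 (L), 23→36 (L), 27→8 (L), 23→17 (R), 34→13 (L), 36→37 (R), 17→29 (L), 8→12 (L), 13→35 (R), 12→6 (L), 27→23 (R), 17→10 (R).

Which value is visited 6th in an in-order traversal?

In-order visits the left subtree, then the node, then the right subtree.
At 27: go left to 8.
  At 8: go left to 12.
    At 12: go left to 6.
      6 is a leaf — visit 6.
    Visit 12.
    At 12: no right child.
  Visit 8.
  At 8: no right child.
Visit 27.
At 27: go right to 23.
  At 23: go left to 36.
    At 36: no left child.
    Visit 36.
    At 36: go right to 37.
      At 37: go left to 34.
        At 34: go left to 13.
          At 13: no left child.
          Visit 13.
          At 13: go right to 35.
            35 is a leaf — visit 35.
        Visit 34.
        At 34: no right child.
      Visit 37.
      At 37: no right child.
  Visit 23.
  At 23: go right to 17.
    At 17: go left to 29.
      29 is a leaf — visit 29.
    Visit 17.
    At 17: go right to 10.
      10 is a leaf — visit 10.
Full in-order sequence: 6, 12, 8, 27, 36, 13, 35, 34, 37, 23, 29, 17, 10.

13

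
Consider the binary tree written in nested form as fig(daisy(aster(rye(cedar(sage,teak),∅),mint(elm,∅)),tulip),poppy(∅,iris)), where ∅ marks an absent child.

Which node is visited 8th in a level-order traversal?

mint

Level-order visits nodes level by level from the root, left to right within each level.
Level 0: fig
Level 1: daisy, poppy
Level 2: aster, tulip, iris
Level 3: rye, mint
Level 4: cedar, elm
Level 5: sage, teak
Full level-order sequence: fig, daisy, poppy, aster, tulip, iris, rye, mint, cedar, elm, sage, teak.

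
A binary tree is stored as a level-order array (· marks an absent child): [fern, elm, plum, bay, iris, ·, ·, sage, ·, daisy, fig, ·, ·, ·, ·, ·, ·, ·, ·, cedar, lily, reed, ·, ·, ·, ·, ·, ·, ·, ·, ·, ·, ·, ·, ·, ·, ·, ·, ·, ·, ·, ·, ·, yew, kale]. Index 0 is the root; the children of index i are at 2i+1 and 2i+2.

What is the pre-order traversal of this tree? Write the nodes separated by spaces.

fern elm bay sage iris daisy cedar lily fig reed yew kale plum

Pre-order visits the node, then its left subtree, then its right subtree.
Visit fern.
At fern: go left to elm.
  Visit elm.
  At elm: go left to bay.
    Visit bay.
    At bay: go left to sage.
      sage is a leaf — visit sage.
    At bay: no right child.
  At elm: go right to iris.
    Visit iris.
    At iris: go left to daisy.
      Visit daisy.
      At daisy: go left to cedar.
        cedar is a leaf — visit cedar.
      At daisy: go right to lily.
        lily is a leaf — visit lily.
    At iris: go right to fig.
      Visit fig.
      At fig: go left to reed.
        Visit reed.
        At reed: go left to yew.
          yew is a leaf — visit yew.
        At reed: go right to kale.
          kale is a leaf — visit kale.
      At fig: no right child.
At fern: go right to plum.
  plum is a leaf — visit plum.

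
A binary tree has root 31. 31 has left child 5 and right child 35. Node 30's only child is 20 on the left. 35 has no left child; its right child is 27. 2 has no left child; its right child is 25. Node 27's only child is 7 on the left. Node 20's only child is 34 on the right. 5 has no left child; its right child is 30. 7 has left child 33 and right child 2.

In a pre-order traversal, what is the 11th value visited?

25

Pre-order visits the node, then its left subtree, then its right subtree.
Visit 31.
At 31: go left to 5.
  Visit 5.
  At 5: no left child.
  At 5: go right to 30.
    Visit 30.
    At 30: go left to 20.
      Visit 20.
      At 20: no left child.
      At 20: go right to 34.
        34 is a leaf — visit 34.
    At 30: no right child.
At 31: go right to 35.
  Visit 35.
  At 35: no left child.
  At 35: go right to 27.
    Visit 27.
    At 27: go left to 7.
      Visit 7.
      At 7: go left to 33.
        33 is a leaf — visit 33.
      At 7: go right to 2.
        Visit 2.
        At 2: no left child.
        At 2: go right to 25.
          25 is a leaf — visit 25.
    At 27: no right child.
Full pre-order sequence: 31, 5, 30, 20, 34, 35, 27, 7, 33, 2, 25.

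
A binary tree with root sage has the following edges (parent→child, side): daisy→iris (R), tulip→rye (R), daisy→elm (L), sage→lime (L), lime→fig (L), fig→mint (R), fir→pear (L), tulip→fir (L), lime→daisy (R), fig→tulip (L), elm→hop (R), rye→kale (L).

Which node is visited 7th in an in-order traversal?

In-order visits the left subtree, then the node, then the right subtree.
At sage: go left to lime.
  At lime: go left to fig.
    At fig: go left to tulip.
      At tulip: go left to fir.
        At fir: go left to pear.
          pear is a leaf — visit pear.
        Visit fir.
        At fir: no right child.
      Visit tulip.
      At tulip: go right to rye.
        At rye: go left to kale.
          kale is a leaf — visit kale.
        Visit rye.
        At rye: no right child.
    Visit fig.
    At fig: go right to mint.
      mint is a leaf — visit mint.
  Visit lime.
  At lime: go right to daisy.
    At daisy: go left to elm.
      At elm: no left child.
      Visit elm.
      At elm: go right to hop.
        hop is a leaf — visit hop.
    Visit daisy.
    At daisy: go right to iris.
      iris is a leaf — visit iris.
Visit sage.
At sage: no right child.
Full in-order sequence: pear, fir, tulip, kale, rye, fig, mint, lime, elm, hop, daisy, iris, sage.

mint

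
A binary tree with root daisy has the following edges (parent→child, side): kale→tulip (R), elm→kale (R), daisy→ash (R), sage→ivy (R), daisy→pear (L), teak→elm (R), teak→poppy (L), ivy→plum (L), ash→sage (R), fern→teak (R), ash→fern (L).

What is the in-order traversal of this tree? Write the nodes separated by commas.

In-order visits the left subtree, then the node, then the right subtree.
At daisy: go left to pear.
  pear is a leaf — visit pear.
Visit daisy.
At daisy: go right to ash.
  At ash: go left to fern.
    At fern: no left child.
    Visit fern.
    At fern: go right to teak.
      At teak: go left to poppy.
        poppy is a leaf — visit poppy.
      Visit teak.
      At teak: go right to elm.
        At elm: no left child.
        Visit elm.
        At elm: go right to kale.
          At kale: no left child.
          Visit kale.
          At kale: go right to tulip.
            tulip is a leaf — visit tulip.
  Visit ash.
  At ash: go right to sage.
    At sage: no left child.
    Visit sage.
    At sage: go right to ivy.
      At ivy: go left to plum.
        plum is a leaf — visit plum.
      Visit ivy.
      At ivy: no right child.

pear, daisy, fern, poppy, teak, elm, kale, tulip, ash, sage, plum, ivy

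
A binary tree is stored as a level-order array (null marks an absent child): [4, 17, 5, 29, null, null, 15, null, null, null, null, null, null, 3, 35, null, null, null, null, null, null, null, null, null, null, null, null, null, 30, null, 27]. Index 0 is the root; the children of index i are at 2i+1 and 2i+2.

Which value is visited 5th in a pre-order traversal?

Pre-order visits the node, then its left subtree, then its right subtree.
Visit 4.
At 4: go left to 17.
  Visit 17.
  At 17: go left to 29.
    29 is a leaf — visit 29.
  At 17: no right child.
At 4: go right to 5.
  Visit 5.
  At 5: no left child.
  At 5: go right to 15.
    Visit 15.
    At 15: go left to 3.
      Visit 3.
      At 3: no left child.
      At 3: go right to 30.
        30 is a leaf — visit 30.
    At 15: go right to 35.
      Visit 35.
      At 35: no left child.
      At 35: go right to 27.
        27 is a leaf — visit 27.
Full pre-order sequence: 4, 17, 29, 5, 15, 3, 30, 35, 27.

15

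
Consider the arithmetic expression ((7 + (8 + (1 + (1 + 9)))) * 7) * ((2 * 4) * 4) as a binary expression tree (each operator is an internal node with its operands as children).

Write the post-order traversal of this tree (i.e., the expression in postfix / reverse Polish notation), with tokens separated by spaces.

7 8 1 1 9 + + + + 7 * 2 4 * 4 * *

Post-order on an expression tree gives postfix notation: for each operator, emit left operand, right operand, then the operator.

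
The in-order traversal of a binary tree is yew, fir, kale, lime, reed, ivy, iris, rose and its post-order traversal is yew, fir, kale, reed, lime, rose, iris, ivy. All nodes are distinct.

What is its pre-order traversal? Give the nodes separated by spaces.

The last element of post-order is the root; it splits in-order into left and right subtrees.
Root ivy: left subtree has 5 nodes {yew, fir, kale, lime, reed}, right has 2 {iris, rose}.
  Root lime: left subtree has 3 nodes {yew, fir, kale}, right has 1 {reed}.
    Root kale: left subtree has 2 nodes {yew, fir}, right has 0 { }.
      Root fir: left subtree has 1 node {yew}, right has 0 { }.
  Root iris: left subtree has 0 nodes { }, right has 1 {rose}.

ivy lime kale fir yew reed iris rose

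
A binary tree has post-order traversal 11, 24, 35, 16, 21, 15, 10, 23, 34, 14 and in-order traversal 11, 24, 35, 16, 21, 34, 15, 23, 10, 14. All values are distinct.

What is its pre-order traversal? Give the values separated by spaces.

The last element of post-order is the root; it splits in-order into left and right subtrees.
Root 14: left subtree has 9 nodes {11, 24, 35, 16, 21, 34, 15, 23, 10}, right has 0 { }.
  Root 34: left subtree has 5 nodes {11, 24, 35, 16, 21}, right has 3 {15, 23, 10}.
    Root 21: left subtree has 4 nodes {11, 24, 35, 16}, right has 0 { }.
      Root 16: left subtree has 3 nodes {11, 24, 35}, right has 0 { }.
        Root 35: left subtree has 2 nodes {11, 24}, right has 0 { }.
          Root 24: left subtree has 1 node {11}, right has 0 { }.
    Root 23: left subtree has 1 node {15}, right has 1 {10}.

14 34 21 16 35 24 11 23 15 10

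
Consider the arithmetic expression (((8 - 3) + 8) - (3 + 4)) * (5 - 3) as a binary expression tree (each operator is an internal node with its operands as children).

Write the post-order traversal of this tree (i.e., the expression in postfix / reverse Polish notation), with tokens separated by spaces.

Post-order on an expression tree gives postfix notation: for each operator, emit left operand, right operand, then the operator.

8 3 - 8 + 3 4 + - 5 3 - *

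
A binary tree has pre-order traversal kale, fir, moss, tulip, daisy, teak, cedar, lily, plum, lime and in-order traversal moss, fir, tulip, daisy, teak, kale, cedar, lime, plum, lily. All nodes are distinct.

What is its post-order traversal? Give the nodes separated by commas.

moss, teak, daisy, tulip, fir, lime, plum, lily, cedar, kale

The first element of pre-order is the root; it splits in-order into left and right subtrees.
Root kale: left subtree has 5 nodes {moss, fir, tulip, daisy, teak}, right has 4 {cedar, lime, plum, lily}.
  Root fir: left subtree has 1 node {moss}, right has 3 {tulip, daisy, teak}.
    Root tulip: left subtree has 0 nodes { }, right has 2 {daisy, teak}.
      Root daisy: left subtree has 0 nodes { }, right has 1 {teak}.
  Root cedar: left subtree has 0 nodes { }, right has 3 {lime, plum, lily}.
    Root lily: left subtree has 2 nodes {lime, plum}, right has 0 { }.
      Root plum: left subtree has 1 node {lime}, right has 0 { }.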